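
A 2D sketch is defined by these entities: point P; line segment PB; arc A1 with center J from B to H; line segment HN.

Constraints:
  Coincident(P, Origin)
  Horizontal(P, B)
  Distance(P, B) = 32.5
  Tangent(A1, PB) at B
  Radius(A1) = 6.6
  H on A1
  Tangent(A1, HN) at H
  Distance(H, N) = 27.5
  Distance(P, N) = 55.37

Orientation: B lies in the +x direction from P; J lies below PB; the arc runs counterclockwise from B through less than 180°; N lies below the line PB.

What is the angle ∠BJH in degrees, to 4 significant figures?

130.5°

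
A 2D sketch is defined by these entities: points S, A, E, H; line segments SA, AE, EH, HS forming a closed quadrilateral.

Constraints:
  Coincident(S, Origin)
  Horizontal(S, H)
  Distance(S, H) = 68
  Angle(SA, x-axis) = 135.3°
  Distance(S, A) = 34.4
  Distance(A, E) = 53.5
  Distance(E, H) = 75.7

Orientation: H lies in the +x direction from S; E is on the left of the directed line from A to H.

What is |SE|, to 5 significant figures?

59.577

S is at the origin; SH is horizontal with |SH| = 68.0 and H in +x, so H = (68.0, 0). SA runs at 135.3° with |SA| = 34.4, so A = (-24.452, 24.197). E is determined by |AE| = 53.5 and |EH| = 75.7 together: it lies at the intersection of circle(A, 53.5) and circle(H, 75.7). With |AH| = 95.565, the foot of the radical line on AH is 32.776 from A and the perpendicular offset is √(53.5² − 32.776²) = 42.284. Taking the left-of-AH solution: E = (17.963, 56.805).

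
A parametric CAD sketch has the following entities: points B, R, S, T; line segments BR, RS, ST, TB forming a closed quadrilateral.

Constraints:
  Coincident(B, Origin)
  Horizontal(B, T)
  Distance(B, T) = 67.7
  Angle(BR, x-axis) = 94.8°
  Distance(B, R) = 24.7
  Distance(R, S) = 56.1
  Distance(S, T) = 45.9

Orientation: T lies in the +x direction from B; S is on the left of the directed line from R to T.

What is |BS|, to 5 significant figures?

66.567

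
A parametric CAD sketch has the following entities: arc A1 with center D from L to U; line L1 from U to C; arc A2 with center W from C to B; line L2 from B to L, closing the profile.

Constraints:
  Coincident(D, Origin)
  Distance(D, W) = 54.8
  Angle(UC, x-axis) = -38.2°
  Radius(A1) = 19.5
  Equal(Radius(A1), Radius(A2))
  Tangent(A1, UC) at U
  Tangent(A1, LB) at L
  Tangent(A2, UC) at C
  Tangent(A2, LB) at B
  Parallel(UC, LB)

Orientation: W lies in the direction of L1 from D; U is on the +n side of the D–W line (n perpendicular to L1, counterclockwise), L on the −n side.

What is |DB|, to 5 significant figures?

58.166

Tangency of A1 to both parallel lines with radius 19.5 puts U and L at D ± 19.5·n: U = (12.059, 15.324), L = (-12.059, -15.324). Equal radii place C and B the same way about W: C = W + 19.5·n = (55.124, -18.565), B = W − 19.5·n = (31.006, -49.213). Then |DB| = |B − D| = 58.166.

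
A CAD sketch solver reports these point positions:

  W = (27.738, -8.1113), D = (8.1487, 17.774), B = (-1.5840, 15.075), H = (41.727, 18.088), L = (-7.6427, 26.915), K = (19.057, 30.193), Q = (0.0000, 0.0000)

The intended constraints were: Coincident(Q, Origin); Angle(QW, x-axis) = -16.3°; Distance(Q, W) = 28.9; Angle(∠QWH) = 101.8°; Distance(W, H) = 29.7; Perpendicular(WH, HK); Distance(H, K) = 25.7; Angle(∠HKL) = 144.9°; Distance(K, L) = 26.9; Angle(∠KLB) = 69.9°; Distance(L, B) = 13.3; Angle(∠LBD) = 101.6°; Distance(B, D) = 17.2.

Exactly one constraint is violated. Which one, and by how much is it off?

Distance(B, D) = 17.2 — off by 7.10.

Q = (0.00, 0.00) ✓; QW at -16.30° ✓; |QW| = 28.90 ✓; ∠QWH = 101.8° ✓; |WH| = 29.70 ✓; ∠(WH, HK) = 90.00° ✓; |HK| = 25.70 ✓; ∠HKL = 144.9° ✓; |KL| = 26.90 ✓; ∠KLB = 69.90° ✓; |LB| = 13.30 ✓; ∠LBD = 101.6° ✓; |BD| = 10.10 ✗.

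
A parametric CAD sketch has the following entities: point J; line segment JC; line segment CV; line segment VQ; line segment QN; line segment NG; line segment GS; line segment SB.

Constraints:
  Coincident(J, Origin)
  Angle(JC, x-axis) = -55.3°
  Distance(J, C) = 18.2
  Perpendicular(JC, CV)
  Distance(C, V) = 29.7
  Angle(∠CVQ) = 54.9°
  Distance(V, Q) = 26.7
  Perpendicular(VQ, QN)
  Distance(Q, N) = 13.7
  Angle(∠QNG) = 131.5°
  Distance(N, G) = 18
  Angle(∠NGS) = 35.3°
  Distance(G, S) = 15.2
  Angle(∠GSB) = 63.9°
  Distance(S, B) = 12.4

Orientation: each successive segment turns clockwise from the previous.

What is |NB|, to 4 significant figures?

5.000

J is at the origin; JC runs at -55.3° with length 18.2, so C = (10.36, -14.96). JC is perpendicular to CV, so CV runs at -145.3°; with |CV| = 29.7, V = (-14.06, -31.87). ∠CVQ = 54.9° gives VQ at 89.60° from the x-axis; with |VQ| = 26.7, Q = (-13.87, -5.171). The perpendicularity gives QN at right angles to VQ, so QN runs at -0.4000°; with |QN| = 13.7, N = (-0.1707, -5.267). ∠QNG = 131.5° gives NG at -48.90° from the x-axis; with |NG| = 18.0, G = (11.66, -18.83). ∠NGS = 35.3° gives GS at 166.4° from the x-axis; with |GS| = 15.2, S = (-3.112, -15.26). ∠GSB = 63.9° gives SB at 50.30° from the x-axis; with |SB| = 12.4, B = (4.809, -5.716). Then |NB| = |B − N| = 5.000.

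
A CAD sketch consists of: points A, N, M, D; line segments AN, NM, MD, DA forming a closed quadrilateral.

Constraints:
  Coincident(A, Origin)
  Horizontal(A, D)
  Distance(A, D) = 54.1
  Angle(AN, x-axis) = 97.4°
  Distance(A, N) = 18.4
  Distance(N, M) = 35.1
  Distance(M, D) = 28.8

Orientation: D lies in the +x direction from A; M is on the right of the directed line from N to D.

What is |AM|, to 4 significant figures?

25.66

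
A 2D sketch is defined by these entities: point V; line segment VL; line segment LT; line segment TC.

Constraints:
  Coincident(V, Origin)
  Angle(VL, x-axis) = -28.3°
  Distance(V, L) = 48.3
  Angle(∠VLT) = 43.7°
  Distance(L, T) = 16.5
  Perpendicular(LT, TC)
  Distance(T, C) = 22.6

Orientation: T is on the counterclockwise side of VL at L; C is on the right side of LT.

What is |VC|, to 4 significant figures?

58.92

V is at the origin; VL runs at -28.3° with length 48.3, so L = 48.3·(cos -28.3°, sin -28.3°) = (42.53, -22.90). ∠VLT = 43.7°, so LT runs at -28.3° + (180° − 43.7°) = 108.0° from the x-axis; with |LT| = 16.5, T = L + 16.5·(cos 108.0°, sin 108.0°) = (37.43, -7.206). LT ⟂ TC; with |TC| = 22.6 on the right of LT, C = T + 22.6·(0.9511, 0.3090) = (58.92, -0.2222). Then |VC| = |C − V| = 58.92.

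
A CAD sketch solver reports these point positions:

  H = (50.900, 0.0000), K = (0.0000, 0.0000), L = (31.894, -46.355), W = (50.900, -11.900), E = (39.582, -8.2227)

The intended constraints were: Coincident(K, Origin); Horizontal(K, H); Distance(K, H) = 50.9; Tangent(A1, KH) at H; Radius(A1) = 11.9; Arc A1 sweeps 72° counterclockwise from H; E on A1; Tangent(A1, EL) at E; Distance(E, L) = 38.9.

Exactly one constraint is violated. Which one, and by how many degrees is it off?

Tangent(A1, EL) at E — off by 6.60°.

K = (0.00, 0.00) ✓; K.y = 0.00, H.y = 0.00 ✓; |KH| = 50.90 ✓; ∠(WH, HK) = 90.00° ✓; |WH| = 11.90 ✓; bearing(W→E) − bearing(W→H) = 72.00° ✓; |WE| = 11.90 ✓; ∠(WE, EL) = 83.40° ✗; |EL| = 38.90 ✓.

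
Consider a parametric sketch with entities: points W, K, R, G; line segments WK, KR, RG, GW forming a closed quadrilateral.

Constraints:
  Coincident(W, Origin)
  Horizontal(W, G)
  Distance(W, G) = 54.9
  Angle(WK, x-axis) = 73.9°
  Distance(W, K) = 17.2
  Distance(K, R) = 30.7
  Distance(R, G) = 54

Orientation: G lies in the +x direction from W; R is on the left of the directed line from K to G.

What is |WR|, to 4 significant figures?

47.43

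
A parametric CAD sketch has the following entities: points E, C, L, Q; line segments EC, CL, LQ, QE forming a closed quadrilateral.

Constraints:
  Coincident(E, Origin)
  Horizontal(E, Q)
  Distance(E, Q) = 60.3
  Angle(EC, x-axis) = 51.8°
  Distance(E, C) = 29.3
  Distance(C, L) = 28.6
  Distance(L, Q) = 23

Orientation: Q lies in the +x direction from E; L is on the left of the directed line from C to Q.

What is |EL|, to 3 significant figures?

49.8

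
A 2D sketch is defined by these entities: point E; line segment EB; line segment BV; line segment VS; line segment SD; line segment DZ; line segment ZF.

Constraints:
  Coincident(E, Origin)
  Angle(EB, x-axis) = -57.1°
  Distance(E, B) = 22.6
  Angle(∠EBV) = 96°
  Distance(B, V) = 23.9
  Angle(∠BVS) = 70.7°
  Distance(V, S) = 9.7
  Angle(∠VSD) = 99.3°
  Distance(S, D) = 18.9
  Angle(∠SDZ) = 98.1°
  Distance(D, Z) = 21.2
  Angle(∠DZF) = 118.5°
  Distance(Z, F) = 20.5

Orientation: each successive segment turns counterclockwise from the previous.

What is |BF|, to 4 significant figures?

32.34

E is at the origin; EB runs at -57.1° with length 22.6, so B = (12.28, -18.98). ∠EBV = 96.0° gives BV at 26.90° from the x-axis; with |BV| = 23.9, V = (33.59, -8.162). ∠BVS = 70.7° gives VS at 136.2° from the x-axis; with |VS| = 9.7, S = (26.59, -1.448). ∠VSD = 99.3° gives SD at -143.1° from the x-axis; with |SD| = 18.9, D = (11.47, -12.80). ∠SDZ = 98.1° gives DZ at -61.20° from the x-axis; with |DZ| = 21.2, Z = (21.69, -31.37). ∠DZF = 118.5° gives ZF at 0.3000° from the x-axis; with |ZF| = 20.5, F = (42.19, -31.27). Then |BF| = |F − B| = 32.34.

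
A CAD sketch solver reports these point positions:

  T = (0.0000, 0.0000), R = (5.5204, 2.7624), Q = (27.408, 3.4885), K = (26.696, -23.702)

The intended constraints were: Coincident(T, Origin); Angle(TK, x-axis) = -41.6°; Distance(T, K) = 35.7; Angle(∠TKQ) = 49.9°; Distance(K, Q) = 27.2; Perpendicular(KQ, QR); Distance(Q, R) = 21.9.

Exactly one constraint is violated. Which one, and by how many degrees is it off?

Perpendicular(KQ, QR) — off by 3.40°.

T = (0.00, 0.00) ✓; TK at -41.60° ✓; |TK| = 35.70 ✓; ∠TKQ = 49.90° ✓; |KQ| = 27.20 ✓; ∠(KQ, QR) = 93.40° ✗; |QR| = 21.90 ✓.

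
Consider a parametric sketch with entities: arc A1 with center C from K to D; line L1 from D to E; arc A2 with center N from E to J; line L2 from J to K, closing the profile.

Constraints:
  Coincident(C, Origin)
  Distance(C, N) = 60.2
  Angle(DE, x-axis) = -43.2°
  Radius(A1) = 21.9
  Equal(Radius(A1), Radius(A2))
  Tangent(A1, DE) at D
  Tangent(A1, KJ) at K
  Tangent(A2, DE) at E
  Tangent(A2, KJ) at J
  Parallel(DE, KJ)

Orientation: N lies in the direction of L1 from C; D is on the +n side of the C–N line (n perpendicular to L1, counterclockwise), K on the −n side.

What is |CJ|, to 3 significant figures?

64.1

Tangency of A1 to both parallel lines with radius 21.9 puts D and K at C ± 21.9·n: D = (15.0, 16.0), K = (-15.0, -16.0). Equal radii place E and J the same way about N: E = N + 21.9·n = (58.9, -25.2), J = N − 21.9·n = (28.9, -57.2). Then |CJ| = |J − C| = 64.1.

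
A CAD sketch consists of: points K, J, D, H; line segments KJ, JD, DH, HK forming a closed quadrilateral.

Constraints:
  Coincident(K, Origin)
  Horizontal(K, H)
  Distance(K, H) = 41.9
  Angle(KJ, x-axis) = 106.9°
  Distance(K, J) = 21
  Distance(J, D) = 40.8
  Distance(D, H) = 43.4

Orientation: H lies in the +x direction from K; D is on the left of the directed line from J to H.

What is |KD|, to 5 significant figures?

50.346

Checks: |KH| = 41.90 ✓; |KJ| = 21.00 ✓; |JD| = 40.80 ✓; |DH| = 43.40 ✓.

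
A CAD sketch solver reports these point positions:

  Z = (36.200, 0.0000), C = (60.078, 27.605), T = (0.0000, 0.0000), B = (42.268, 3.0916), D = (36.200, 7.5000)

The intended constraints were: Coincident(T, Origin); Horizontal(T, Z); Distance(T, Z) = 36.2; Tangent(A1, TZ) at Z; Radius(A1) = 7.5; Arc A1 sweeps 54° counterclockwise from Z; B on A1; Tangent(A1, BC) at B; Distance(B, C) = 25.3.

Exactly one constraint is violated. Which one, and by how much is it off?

Distance(B, C) = 25.3 — off by 5.00.

T = (0.00, 0.00) ✓; T.y = 0.00, Z.y = 0.00 ✓; |TZ| = 36.20 ✓; ∠(DZ, ZT) = 90.00° ✓; |DZ| = 7.500 ✓; bearing(D→B) − bearing(D→Z) = 54.00° ✓; |DB| = 7.500 ✓; ∠(DB, BC) = 90.00° ✓; |BC| = 30.30 ✗.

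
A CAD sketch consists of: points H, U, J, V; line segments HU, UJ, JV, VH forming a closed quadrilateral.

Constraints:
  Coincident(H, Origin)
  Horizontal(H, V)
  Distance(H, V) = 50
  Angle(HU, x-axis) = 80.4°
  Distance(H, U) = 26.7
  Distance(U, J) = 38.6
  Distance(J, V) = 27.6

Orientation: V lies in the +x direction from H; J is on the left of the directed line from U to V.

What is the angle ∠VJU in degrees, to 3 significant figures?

104°

Checks: |UJ| = 38.60 ✓; |JV| = 27.60 ✓.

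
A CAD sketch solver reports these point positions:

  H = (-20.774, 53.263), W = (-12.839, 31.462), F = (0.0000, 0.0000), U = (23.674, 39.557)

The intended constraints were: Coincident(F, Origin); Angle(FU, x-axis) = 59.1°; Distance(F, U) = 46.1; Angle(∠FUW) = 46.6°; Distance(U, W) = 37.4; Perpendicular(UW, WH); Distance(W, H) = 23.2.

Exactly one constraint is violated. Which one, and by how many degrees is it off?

Perpendicular(UW, WH) — off by 7.50°.

F = (0.00, 0.00) ✓; FU at 59.10° ✓; |FU| = 46.10 ✓; ∠FUW = 46.60° ✓; |UW| = 37.40 ✓; ∠(UW, WH) = 82.50° ✗; |WH| = 23.20 ✓.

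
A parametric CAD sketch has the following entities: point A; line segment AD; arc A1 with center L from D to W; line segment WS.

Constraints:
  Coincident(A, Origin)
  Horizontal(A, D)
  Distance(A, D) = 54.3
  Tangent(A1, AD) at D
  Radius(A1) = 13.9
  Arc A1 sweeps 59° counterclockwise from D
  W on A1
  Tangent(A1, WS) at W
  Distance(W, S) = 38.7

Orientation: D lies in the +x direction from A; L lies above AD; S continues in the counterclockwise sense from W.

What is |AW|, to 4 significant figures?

66.56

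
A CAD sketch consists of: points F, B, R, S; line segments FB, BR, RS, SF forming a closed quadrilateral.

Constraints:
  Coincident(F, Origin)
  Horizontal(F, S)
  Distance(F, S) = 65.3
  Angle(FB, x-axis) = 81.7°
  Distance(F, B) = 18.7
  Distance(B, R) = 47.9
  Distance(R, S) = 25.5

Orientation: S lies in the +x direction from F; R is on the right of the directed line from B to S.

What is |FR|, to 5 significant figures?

42.665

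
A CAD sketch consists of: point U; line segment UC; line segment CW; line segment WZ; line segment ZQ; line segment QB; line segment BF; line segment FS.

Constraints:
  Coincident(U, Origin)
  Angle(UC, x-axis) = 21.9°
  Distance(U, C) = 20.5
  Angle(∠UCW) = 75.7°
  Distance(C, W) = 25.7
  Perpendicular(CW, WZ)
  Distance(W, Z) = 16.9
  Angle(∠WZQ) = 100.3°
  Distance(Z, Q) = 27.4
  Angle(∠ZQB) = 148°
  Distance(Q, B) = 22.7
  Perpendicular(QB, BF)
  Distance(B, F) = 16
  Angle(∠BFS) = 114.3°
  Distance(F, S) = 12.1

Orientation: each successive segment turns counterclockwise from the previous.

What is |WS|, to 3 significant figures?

30.1

U is at the origin; UC runs at 21.9° with length 20.5, so C = (19.0, 7.65). ∠UCW = 75.7° gives CW at 126° from the x-axis; with |CW| = 25.7, W = (3.84, 28.4). The perpendicularity gives WZ at right angles to CW, so WZ runs at -144°; with |WZ| = 16.9, Z = (-9.80, 18.4). ∠WZQ = 100.3° gives ZQ at -64.1° from the x-axis; with |ZQ| = 27.4, Q = (2.17, -6.24). ∠ZQB = 148.0° gives QB at -32.1° from the x-axis; with |QB| = 22.7, B = (21.4, -18.3). The perpendicularity gives BF at right angles to QB, so BF runs at 57.9°; with |BF| = 16.0, F = (29.9, -4.75). ∠BFS = 114.3° gives FS at 124° from the x-axis; with |FS| = 12.1, S = (23.2, 5.33). Then |WS| = |S − W| = 30.1.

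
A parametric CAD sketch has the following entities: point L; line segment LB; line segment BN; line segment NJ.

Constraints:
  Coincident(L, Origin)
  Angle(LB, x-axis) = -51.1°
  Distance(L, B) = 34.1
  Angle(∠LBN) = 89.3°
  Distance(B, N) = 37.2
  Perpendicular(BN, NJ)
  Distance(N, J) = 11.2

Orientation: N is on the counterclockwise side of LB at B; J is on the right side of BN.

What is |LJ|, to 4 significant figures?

58.35

L is at the origin; LB runs at -51.1° with length 34.1, so B = 34.1·(cos -51.1°, sin -51.1°) = (21.41, -26.54). ∠LBN = 89.3°, so BN runs at -51.1° + (180° − 89.3°) = 39.60° from the x-axis; with |BN| = 37.2, N = B + 37.2·(cos 39.60°, sin 39.60°) = (50.08, -2.826). BN ⟂ NJ; with |NJ| = 11.2 on the right of BN, J = N + 11.2·(0.6374, -0.7705) = (57.22, -11.46). Then |LJ| = |J − L| = 58.35.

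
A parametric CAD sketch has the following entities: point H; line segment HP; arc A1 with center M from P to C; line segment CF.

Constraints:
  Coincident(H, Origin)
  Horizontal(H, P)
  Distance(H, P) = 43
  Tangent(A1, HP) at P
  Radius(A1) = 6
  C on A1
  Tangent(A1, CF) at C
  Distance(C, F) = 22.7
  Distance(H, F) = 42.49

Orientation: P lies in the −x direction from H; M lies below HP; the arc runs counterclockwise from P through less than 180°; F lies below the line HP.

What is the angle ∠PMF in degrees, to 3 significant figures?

154°

H is at the origin; HP is horizontal with |HP| = 43.0 and P on the −x side, so P = (-43.0, 0.00). Tangency of A1 to HP means the radius MP is perpendicular to HP, so M = P + (0, -6) = (-43.0, -6.00). Since MC ⟂ CF (tangency), |MF| = √(6.0² + 22.7²) = 23.5 regardless of where C sits on A1. So F lies on both circle(H, 42.49) and circle(M, 23.5); the below-HP intersection is F = (-32.7, -27.1). C is the foot of the tangent from F: C = (-47.5, -9.92).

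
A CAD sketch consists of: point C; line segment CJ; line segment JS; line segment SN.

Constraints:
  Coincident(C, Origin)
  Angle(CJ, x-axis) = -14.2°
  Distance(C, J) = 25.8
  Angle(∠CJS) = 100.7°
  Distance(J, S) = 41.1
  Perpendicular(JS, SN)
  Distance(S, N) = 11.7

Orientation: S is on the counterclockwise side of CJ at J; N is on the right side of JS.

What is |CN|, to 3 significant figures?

59.0

C is at the origin; CJ runs at -14.2° with length 25.8, so J = 25.8·(cos -14.2°, sin -14.2°) = (25.0, -6.33). ∠CJS = 100.7°, so JS runs at -14.2° + (180° − 100.7°) = 65.1° from the x-axis; with |JS| = 41.1, S = J + 41.1·(cos 65.1°, sin 65.1°) = (42.3, 31.0). JS ⟂ SN; with |SN| = 11.7 on the right of JS, N = S + 11.7·(0.907, -0.421) = (52.9, 26.0). Then |CN| = |N − C| = 59.0.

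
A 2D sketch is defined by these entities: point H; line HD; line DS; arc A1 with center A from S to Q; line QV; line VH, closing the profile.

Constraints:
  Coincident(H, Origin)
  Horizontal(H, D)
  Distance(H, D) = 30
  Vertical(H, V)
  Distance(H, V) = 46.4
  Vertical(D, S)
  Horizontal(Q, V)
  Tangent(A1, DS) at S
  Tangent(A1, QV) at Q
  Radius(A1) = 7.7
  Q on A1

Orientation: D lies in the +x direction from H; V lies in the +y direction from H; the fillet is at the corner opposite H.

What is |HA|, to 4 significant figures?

44.67

H is at the origin; HD is horizontal with |HD| = 30.0 and D on the +x side, so D = (30.00, 0.000). H and V share the same x with |HV| = 46.4 and V on the +y side, so V = (0.000, 46.40). The virtual corner opposite H is at (30.00, 46.40). Since A1 is tangent to DS there, AS ⟂ DS and tangency of A1 to QV means the radius AQ is perpendicular to QV, with radius 7.7, so the center A sits 7.7 in from both sides at A = (22.30, 38.70). Then |HA| = |A − H| = 44.67.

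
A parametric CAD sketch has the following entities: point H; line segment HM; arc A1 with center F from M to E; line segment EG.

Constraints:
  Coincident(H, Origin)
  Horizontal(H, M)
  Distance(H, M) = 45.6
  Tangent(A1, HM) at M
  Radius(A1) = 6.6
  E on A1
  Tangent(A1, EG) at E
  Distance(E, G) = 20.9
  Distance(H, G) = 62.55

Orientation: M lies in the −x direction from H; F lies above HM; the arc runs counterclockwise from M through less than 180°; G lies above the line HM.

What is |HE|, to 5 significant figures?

42.937

H is at the origin; HM is horizontal with |HM| = 45.6 and M on the −x side, so M = (-45.600, 0.0000). Since A1 is tangent to HM there, FM ⟂ HM, so F = M + (0, 6.6) = (-45.600, 6.6000). Since FE ⟂ EG (tangency), |FG| = √(6.6² + 20.9²) = 21.917 regardless of where E sits on A1. So G lies on both circle(H, 62.55) and circle(F, 21.917); the above-HM intersection is G = (-57.270, 25.152). E is the foot of the tangent from G: E = (-41.331, 11.633).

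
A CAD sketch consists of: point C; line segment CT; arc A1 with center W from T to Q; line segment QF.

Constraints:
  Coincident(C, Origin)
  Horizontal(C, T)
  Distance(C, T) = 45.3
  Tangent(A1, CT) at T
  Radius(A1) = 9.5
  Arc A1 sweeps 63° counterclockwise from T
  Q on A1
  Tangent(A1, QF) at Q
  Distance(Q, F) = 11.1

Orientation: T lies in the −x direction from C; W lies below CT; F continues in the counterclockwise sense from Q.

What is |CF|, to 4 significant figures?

60.71

On A1, T sits at bearing 90° from W; a 63° counterclockwise sweep puts Q at bearing 153°, so Q = W + 9.5·(cos 153°, sin 153°) = (-53.76, -5.187). A1 meets QF tangentially, so WQ is at right angles to QF, so QF runs along (−sin 153°, cos 153°); with |QF| = 11.1, F = (-58.80, -15.08). Then |CF| = |F − C| = 60.71.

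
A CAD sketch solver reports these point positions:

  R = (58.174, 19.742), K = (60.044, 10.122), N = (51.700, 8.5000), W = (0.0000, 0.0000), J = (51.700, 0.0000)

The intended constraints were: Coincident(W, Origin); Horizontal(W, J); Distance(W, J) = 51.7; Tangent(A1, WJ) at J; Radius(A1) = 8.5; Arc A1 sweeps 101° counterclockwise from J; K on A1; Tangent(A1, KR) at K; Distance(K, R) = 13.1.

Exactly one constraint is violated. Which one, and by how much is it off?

Distance(K, R) = 13.1 — off by 3.30.

W = (0.00, 0.00) ✓; W.y = 0.00, J.y = 0.00 ✓; |WJ| = 51.70 ✓; ∠(NJ, JW) = 90.00° ✓; |NJ| = 8.500 ✓; bearing(N→K) − bearing(N→J) = 101.0° ✓; |NK| = 8.500 ✓; ∠(NK, KR) = 90.00° ✓; |KR| = 9.800 ✗.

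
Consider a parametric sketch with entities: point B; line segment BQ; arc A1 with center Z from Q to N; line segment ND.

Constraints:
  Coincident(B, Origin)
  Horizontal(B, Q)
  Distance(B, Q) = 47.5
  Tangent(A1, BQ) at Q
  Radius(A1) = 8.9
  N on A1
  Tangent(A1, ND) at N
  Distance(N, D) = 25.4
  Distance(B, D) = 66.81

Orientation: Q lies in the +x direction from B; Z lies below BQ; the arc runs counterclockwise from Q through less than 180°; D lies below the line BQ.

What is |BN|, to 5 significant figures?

43.413

B is at the origin; B and Q share the same y with |BQ| = 47.5 and Q on the +x side, so Q = (47.500, 0.0000). The tangent condition forces ZQ to be normal to BQ, so Z = Q + (0, -8.9) = (47.500, -8.9000). Since ZN ⟂ ND (tangency), |ZD| = √(8.9² + 25.4²) = 26.914 regardless of where N sits on A1. So D lies on both circle(B, 66.81) and circle(Z, 26.914); the below-BQ intersection is D = (57.602, -33.846). N is the foot of the tangent from D: N = (40.819, -14.781).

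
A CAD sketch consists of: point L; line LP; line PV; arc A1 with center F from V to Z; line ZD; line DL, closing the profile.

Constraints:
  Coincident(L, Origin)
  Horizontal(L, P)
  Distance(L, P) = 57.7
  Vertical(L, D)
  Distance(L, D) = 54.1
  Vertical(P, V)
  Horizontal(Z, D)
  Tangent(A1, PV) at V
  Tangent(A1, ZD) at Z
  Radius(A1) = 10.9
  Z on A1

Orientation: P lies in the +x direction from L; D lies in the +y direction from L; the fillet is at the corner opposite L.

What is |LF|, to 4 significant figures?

63.69

L is at the origin; LP is horizontal with |LP| = 57.7 and P on the +x side, so P = (57.70, 0.000). LD is vertical with |LD| = 54.1 and D on the +y side, so D = (0.000, 54.10). The virtual corner opposite L is at (57.70, 54.10). The tangent condition forces FV to be normal to PV and A1 meets ZD tangentially, so FZ is at right angles to ZD, with radius 10.9, so the center F sits 10.9 in from both sides at F = (46.80, 43.20). Then |LF| = |F − L| = 63.69.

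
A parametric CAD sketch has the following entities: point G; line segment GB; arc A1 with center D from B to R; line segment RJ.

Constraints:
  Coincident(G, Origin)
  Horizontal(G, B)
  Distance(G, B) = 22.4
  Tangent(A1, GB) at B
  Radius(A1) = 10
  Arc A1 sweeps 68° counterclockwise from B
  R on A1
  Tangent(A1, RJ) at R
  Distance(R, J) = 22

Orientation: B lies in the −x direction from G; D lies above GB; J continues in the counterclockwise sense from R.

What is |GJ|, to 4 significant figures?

27.10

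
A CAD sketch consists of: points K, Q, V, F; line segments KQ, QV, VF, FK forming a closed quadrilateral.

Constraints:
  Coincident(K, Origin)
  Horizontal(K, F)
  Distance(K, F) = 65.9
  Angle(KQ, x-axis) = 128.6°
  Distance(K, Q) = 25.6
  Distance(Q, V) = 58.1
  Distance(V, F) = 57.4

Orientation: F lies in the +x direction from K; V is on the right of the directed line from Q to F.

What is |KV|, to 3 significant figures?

32.7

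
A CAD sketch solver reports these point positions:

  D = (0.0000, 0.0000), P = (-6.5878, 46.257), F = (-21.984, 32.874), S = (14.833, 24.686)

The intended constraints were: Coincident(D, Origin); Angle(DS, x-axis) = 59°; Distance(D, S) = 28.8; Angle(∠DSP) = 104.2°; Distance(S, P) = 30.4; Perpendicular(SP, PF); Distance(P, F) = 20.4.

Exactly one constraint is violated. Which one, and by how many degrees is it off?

Perpendicular(SP, PF) — off by 3.80°.

D = (0.00, 0.00) ✓; DS at 59.00° ✓; |DS| = 28.80 ✓; ∠DSP = 104.2° ✓; |SP| = 30.40 ✓; ∠(SP, PF) = 86.20° ✗; |PF| = 20.40 ✓.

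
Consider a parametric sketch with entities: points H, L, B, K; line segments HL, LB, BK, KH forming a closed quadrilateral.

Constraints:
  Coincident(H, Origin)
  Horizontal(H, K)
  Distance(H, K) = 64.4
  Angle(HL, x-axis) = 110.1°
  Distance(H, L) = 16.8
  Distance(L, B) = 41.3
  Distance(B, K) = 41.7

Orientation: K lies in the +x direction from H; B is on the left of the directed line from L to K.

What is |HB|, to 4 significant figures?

43.85

H is at the origin; HK is horizontal with |HK| = 64.4 and K in +x, so K = (64.4, 0). HL runs at 110.1° with |HL| = 16.8, so L = (-5.773, 15.78). B is determined by |LB| = 41.3 and |BK| = 41.7 together: it lies at the intersection of circle(L, 41.3) and circle(K, 41.7). With |LK| = 71.93, the foot of the radical line on LK is 35.73 from L and the perpendicular offset is √(41.3² − 35.73²) = 20.71. Taking the left-of-LK solution: B = (33.63, 28.15).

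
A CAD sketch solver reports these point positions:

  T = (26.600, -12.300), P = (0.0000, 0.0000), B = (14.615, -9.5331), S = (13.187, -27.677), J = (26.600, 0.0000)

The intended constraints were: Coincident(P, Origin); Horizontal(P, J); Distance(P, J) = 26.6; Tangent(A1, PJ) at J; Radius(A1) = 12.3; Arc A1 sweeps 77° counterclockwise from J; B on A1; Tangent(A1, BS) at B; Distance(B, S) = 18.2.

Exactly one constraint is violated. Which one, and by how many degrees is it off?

Tangent(A1, BS) at B — off by 8.50°.

P = (0.00, 0.00) ✓; P.y = 0.00, J.y = 0.00 ✓; |PJ| = 26.60 ✓; ∠(TJ, JP) = 90.00° ✓; |TJ| = 12.30 ✓; bearing(T→B) − bearing(T→J) = 77.00° ✓; |TB| = 12.30 ✓; ∠(TB, BS) = 81.50° ✗; |BS| = 18.20 ✓.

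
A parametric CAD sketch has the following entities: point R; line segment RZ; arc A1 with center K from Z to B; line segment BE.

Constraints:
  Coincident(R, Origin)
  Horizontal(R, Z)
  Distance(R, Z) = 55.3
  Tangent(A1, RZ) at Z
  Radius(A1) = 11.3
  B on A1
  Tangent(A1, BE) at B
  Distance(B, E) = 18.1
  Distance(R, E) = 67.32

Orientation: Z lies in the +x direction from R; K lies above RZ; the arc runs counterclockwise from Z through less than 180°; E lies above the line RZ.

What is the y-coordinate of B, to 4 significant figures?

15.50

R is at the origin; R and Z share the same y with |RZ| = 55.3 and Z on the +x side, so Z = (55.30, 0.000). A1 meets RZ tangentially, so KZ is at right angles to RZ, so K = Z + (0, 11.3) = (55.30, 11.30). Since KB ⟂ BE (tangency), |KE| = √(11.3² + 18.1²) = 21.34 regardless of where B sits on A1. So E lies on both circle(R, 67.32) and circle(K, 21.34); the above-RZ intersection is E = (59.06, 32.30). B is the foot of the tangent from E: B = (65.79, 15.50).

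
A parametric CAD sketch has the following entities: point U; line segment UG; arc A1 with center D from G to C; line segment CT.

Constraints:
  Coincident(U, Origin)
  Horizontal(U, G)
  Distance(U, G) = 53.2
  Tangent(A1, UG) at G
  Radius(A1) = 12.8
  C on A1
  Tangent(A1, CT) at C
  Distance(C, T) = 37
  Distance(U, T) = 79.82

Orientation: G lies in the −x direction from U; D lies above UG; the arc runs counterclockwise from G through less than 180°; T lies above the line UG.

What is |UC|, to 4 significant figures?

46.48

Checks: U = (0.00, 0.00) ✓; ∠(DG, GU) = 90.00° ✓; |DC| = 12.80 ✓; ∠(DC, CT) = 90.00° ✓; |CT| = 37.00 ✓; |UT| = 79.82 ✓.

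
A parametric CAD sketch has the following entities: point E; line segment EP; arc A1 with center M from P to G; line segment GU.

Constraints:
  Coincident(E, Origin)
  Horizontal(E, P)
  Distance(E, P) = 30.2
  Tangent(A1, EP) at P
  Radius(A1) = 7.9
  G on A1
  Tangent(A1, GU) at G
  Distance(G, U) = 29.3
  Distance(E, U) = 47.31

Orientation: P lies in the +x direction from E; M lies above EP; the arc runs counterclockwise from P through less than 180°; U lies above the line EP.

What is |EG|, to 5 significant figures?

39.095

Checks: |MG| = 7.900 ✓; ∠(MG, GU) = 90.00° ✓; |GU| = 29.30 ✓; |EU| = 47.31 ✓.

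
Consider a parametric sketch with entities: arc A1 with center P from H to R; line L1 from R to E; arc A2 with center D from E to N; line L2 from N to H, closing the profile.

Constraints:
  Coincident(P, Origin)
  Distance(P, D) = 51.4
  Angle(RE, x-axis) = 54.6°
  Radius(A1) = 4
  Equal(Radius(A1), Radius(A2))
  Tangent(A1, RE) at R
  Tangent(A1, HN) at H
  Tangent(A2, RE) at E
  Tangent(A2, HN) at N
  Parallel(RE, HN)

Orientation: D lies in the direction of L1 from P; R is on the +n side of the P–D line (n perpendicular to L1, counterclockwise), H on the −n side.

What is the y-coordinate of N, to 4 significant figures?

39.58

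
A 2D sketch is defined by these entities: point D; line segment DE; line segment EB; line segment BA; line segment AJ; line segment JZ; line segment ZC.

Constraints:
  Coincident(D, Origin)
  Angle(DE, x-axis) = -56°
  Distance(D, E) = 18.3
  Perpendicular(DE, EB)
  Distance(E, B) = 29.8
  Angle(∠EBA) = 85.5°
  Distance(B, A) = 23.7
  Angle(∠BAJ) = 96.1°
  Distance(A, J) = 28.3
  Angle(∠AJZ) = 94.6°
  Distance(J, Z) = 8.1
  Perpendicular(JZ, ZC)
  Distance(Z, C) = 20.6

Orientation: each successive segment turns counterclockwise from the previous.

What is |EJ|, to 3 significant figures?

24.4

D is at the origin; DE runs at -56.0° with length 18.3, so E = (10.2, -15.2). The perpendicularity gives EB at right angles to DE, so EB runs at 34.0°; with |EB| = 29.8, B = (34.9, 1.49). ∠EBA = 85.5° gives BA at 128° from the x-axis; with |BA| = 23.7, A = (20.2, 20.0). ∠BAJ = 96.1° gives AJ at -148° from the x-axis; with |AJ| = 28.3, J = (-3.71, 4.88). Then |EJ| = |J − E| = 24.4.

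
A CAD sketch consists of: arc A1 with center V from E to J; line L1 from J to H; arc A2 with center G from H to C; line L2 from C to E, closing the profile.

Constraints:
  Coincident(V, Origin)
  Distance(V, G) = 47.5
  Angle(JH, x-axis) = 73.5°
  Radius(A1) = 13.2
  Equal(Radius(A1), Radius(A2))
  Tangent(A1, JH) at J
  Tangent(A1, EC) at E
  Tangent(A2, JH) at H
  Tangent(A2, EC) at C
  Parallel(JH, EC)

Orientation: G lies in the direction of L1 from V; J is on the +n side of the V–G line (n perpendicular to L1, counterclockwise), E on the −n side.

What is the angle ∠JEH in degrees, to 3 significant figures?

60.9°

The slot axis is L1's direction at 73.5°, so u = (cos 73.5°, sin 73.5°) = (0.284, 0.959) and n = (−sin 73.5°, cos 73.5°) = (-0.959, 0.284). V is at the origin and G lies 47.5 along u from V, so G = 47.5·u = (13.5, 45.5). Tangency of A1 to both parallel lines with radius 13.2 puts J and E at V ± 13.2·n: J = (-12.7, 3.75), E = (12.7, -3.75). Equal radii place H and C the same way about G: H = G + 13.2·n = (0.834, 49.3), C = G − 13.2·n = (26.1, 41.8). Then cos ∠JEH = EJ·EH / (|EJ||EH|), giving 60.9°.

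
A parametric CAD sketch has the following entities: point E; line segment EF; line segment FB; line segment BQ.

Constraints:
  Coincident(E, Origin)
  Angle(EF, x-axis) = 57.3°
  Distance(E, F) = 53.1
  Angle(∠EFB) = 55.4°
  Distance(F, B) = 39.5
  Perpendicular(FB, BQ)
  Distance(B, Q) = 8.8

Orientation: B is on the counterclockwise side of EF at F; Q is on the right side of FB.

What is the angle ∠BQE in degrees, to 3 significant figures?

10.1°

∠EFB = 55.4°, so FB runs at 57.3° + (180° − 55.4°) = 182° from the x-axis; with |FB| = 39.5, B = F + 39.5·(cos 182°, sin 182°) = (-10.8, 43.4). The perpendicularity gives BQ at right angles to FB; with |BQ| = 8.8 on the right of FB, Q = B + 8.8·(-0.0332, 0.999) = (-11.1, 52.2). Then cos ∠BQE = QB·QE / (|QB||QE|), giving 10.1°.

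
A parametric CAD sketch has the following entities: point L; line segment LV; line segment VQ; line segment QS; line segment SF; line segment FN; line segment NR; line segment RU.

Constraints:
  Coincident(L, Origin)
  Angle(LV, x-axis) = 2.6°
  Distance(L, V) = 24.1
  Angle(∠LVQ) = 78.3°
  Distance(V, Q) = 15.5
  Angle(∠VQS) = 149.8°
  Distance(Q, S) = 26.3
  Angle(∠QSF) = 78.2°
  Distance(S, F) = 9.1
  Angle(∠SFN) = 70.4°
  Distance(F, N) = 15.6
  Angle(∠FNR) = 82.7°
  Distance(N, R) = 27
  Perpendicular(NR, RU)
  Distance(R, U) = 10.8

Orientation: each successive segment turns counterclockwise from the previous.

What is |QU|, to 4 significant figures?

38.87

L is at the origin; LV runs at 2.6° with length 24.1, so V = (24.08, 1.093). ∠LVQ = 78.3° gives VQ at 104.3° from the x-axis; with |VQ| = 15.5, Q = (20.25, 16.11). ∠VQS = 149.8° gives QS at 134.5° from the x-axis; with |QS| = 26.3, S = (1.813, 34.87). ∠QSF = 78.2° gives SF at -123.7° from the x-axis; with |SF| = 9.1, F = (-3.236, 27.30). ∠SFN = 70.4° gives FN at -14.10° from the x-axis; with |FN| = 15.6, N = (11.89, 23.50). ∠FNR = 82.7° gives NR at 83.20° from the x-axis; with |NR| = 27.0, R = (15.09, 50.31). The perpendicularity gives RU at right angles to NR, so RU runs at 173.2°; with |RU| = 10.8, U = (4.367, 51.59). Then |QU| = |U − Q| = 38.87.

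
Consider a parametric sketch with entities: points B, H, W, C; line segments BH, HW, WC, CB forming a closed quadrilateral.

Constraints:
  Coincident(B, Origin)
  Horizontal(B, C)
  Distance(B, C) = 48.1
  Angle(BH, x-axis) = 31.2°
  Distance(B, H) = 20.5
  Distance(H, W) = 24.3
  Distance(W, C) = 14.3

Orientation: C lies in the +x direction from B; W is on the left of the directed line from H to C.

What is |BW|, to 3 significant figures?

43.7

Checks: |HW| = 24.30 ✓; |WC| = 14.30 ✓.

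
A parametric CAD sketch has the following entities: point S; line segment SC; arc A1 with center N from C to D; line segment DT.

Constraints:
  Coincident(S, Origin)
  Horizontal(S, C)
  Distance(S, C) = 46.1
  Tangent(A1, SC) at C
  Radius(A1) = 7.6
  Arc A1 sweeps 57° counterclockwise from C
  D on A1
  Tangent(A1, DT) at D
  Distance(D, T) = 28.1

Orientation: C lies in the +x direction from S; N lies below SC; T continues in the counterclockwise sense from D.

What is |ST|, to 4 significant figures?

36.43

On A1, C sits at bearing 90° from N; a 57° counterclockwise sweep puts D at bearing 147°, so D = N + 7.6·(cos 147°, sin 147°) = (39.73, -3.461). The tangent condition forces ND to be normal to DT, so DT runs along (−sin 147°, cos 147°); with |DT| = 28.1, T = (24.42, -27.03). Then |ST| = |T − S| = 36.43.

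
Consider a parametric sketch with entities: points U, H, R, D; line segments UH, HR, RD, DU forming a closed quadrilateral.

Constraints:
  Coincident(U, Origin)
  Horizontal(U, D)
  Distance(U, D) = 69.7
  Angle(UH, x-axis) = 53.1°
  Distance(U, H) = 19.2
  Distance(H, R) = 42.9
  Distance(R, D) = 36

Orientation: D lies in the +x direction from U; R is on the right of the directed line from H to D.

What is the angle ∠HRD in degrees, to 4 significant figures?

99.00°

Checks: |HR| = 42.90 ✓; |RD| = 36.00 ✓.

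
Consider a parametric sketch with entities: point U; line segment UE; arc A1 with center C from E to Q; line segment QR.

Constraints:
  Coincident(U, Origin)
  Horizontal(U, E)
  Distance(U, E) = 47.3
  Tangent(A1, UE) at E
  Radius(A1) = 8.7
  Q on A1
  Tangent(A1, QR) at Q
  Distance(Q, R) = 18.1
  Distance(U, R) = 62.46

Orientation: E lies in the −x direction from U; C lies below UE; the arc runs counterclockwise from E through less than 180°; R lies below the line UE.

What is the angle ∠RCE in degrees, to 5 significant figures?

152.58°

Checks: |CE| = 8.700 ✓; |CQ| = 8.700 ✓; ∠(CQ, QR) = 90.00° ✓; |QR| = 18.10 ✓; |UR| = 62.46 ✓.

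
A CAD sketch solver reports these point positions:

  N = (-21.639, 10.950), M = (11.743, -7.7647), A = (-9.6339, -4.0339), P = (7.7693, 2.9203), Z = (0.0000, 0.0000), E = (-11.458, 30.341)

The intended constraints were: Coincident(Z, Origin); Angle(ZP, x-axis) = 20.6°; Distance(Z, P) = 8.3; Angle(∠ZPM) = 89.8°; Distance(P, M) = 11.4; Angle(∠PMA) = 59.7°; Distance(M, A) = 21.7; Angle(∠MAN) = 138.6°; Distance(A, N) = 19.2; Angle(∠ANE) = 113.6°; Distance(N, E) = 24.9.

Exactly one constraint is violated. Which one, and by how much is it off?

Distance(N, E) = 24.9 — off by 3.00.

Z = (0.00, 0.00) ✓; ZP at 20.60° ✓; |ZP| = 8.300 ✓; ∠ZPM = 89.80° ✓; |PM| = 11.40 ✓; ∠PMA = 59.70° ✓; |MA| = 21.70 ✓; ∠MAN = 138.6° ✓; |AN| = 19.20 ✓; ∠ANE = 113.6° ✓; |NE| = 21.90 ✗.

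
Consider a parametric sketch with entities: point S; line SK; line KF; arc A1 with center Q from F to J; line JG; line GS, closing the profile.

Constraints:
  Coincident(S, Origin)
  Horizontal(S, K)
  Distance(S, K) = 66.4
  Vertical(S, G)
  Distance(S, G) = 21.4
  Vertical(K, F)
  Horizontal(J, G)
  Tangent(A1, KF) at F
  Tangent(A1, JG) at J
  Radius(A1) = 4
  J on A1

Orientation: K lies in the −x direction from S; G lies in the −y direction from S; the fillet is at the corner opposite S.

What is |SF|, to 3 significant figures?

68.6

S is at the origin; S and K share the same y with |SK| = 66.4 and K on the −x side, so K = (-66.4, 0.00). SG is vertical with |SG| = 21.4 and G on the −y side, so G = (0.00, -21.4). The virtual corner opposite S is at (-66.4, -21.4). The tangent condition forces QF to be normal to KF and the tangent condition forces QJ to be normal to JG, with radius 4.0, so the center Q sits 4.0 in from both sides at Q = (-62.4, -17.4). That places the tangent points at F = (-66.4, -17.4) on KF and J = (-62.4, -21.4) on JG. Then |SF| = |F − S| = 68.6.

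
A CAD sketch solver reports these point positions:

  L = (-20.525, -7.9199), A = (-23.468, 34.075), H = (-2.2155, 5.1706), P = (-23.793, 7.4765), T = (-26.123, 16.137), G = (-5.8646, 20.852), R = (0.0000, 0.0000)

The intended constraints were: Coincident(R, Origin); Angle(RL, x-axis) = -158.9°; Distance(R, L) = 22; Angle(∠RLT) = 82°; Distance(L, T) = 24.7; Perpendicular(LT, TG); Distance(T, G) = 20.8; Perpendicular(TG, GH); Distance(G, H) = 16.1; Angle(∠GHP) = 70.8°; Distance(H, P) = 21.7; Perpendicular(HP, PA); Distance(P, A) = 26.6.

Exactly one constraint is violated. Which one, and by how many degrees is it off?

Perpendicular(HP, PA) — off by 5.40°.

R = (0.00, 0.00) ✓; RL at -158.9° ✓; |RL| = 22.00 ✓; ∠RLT = 82.00° ✓; |LT| = 24.70 ✓; ∠(LT, TG) = 90.00° ✓; |TG| = 20.80 ✓; ∠(TG, GH) = 90.00° ✓; |GH| = 16.10 ✓; ∠GHP = 70.80° ✓; |HP| = 21.70 ✓; ∠(HP, PA) = 84.60° ✗; |PA| = 26.60 ✓.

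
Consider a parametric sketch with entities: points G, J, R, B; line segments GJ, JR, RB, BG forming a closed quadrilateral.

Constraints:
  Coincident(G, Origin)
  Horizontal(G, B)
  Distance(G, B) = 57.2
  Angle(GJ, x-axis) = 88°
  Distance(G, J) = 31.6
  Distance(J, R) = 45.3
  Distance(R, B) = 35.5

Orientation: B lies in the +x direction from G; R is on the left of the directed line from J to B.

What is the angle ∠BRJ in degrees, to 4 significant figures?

105.0°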